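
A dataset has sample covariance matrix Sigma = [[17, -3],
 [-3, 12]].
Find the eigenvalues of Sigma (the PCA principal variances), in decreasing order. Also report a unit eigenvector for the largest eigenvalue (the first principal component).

Step 1 — characteristic polynomial of 2×2 Sigma:
  det(Sigma - λI) = λ² - trace · λ + det = 0.
  trace = 17 + 12 = 29, det = 17·12 - (-3)² = 195.
Step 2 — discriminant:
  Δ = trace² - 4·det = 841 - 780 = 61.
Step 3 — eigenvalues:
  λ = (trace ± √Δ)/2 = (29 ± 7.8102)/2,
  λ_1 = 18.4051,  λ_2 = 10.5949.

Step 4 — unit eigenvector for λ_1: solve (Sigma - λ_1 I)v = 0. First row:
  (17 - 18.4051)·v_x + (-3)·v_y = 0, i.e. (-1.4051)·v_x + (-3)·v_y = 0,
  so v ∝ (b, λ_1 - a) = (-3, 1.4051); multiply by -1 so the first entry is positive: u = (3, -1.4051).
  ||u|| = √((3)² + (-1.4051)²) = √(10.9744) ≈ 3.3128,
  v_1 = u/||u|| ≈ (0.9056, -0.4242) (||v_1|| = 1).

λ_1 = 18.4051,  λ_2 = 10.5949;  v_1 ≈ (0.9056, -0.4242)


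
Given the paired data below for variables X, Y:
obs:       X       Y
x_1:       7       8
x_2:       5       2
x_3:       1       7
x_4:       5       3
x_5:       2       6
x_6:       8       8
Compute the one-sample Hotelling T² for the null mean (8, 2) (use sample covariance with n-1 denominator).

Step 1 — sample mean vector:
  mean(X) = (7 + 5 + 1 + 5 + 2 + 8) / 6 = 28/6 = 4.6667
  mean(Y) = (8 + 2 + 7 + 3 + 6 + 8) / 6 = 34/6 = 5.6667
  x̄ = (4.6667, 5.6667),  deviation x̄ - mu_0 = (4.6667, 5.6667) - (8, 2) = (-3.3333, 3.6667).

Step 2 — sample covariance matrix, S[i,j] = (1/(n-1)) · Σ_k (x_{k,i} - mean_i) · (x_{k,j} - mean_j), divisor n-1 = 5:
  S[X,X] = ((2.3333)·(2.3333) + (0.3333)·(0.3333) + (-3.6667)·(-3.6667) + (0.3333)·(0.3333) + (-2.6667)·(-2.6667) + (3.3333)·(3.3333)) / 5 = 37.3333/5 = 7.4667
  S[X,Y] = ((2.3333)·(2.3333) + (0.3333)·(-3.6667) + (-3.6667)·(1.3333) + (0.3333)·(-2.6667) + (-2.6667)·(0.3333) + (3.3333)·(2.3333)) / 5 = 5.3333/5 = 1.0667
  S[Y,Y] = ((2.3333)·(2.3333) + (-3.6667)·(-3.6667) + (1.3333)·(1.3333) + (-2.6667)·(-2.6667) + (0.3333)·(0.3333) + (2.3333)·(2.3333)) / 5 = 33.3333/5 = 6.6667
  S = [[7.4667, 1.0667],
 [1.0667, 6.6667]].

Step 3 — invert S. det(S) = 7.4667·6.6667 - (1.0667)² = 48.64.
  S^{-1} = (1/det) · [[d, -b], [-b, a]] = [[0.1371, -0.0219],
 [-0.0219, 0.1535]].

Step 4 — quadratic form (x̄ - mu_0)^T · S^{-1} · (x̄ - mu_0):
  S^{-1} · (x̄ - mu_0) = (-0.5373, 0.636),
  (x̄ - mu_0)^T · [...] = (-3.3333)·(-0.5373) + (3.6667)·(0.636) = 4.1228.

Step 5 — scale by n: T² = 6 · 4.1228 = 24.7368.

T² ≈ 24.7368


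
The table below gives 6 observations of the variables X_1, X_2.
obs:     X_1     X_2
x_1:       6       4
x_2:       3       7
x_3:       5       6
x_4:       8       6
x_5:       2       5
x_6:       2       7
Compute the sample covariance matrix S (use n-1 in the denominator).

Step 1 — column means:
  mean(X_1) = (6 + 3 + 5 + 8 + 2 + 2) / 6 = 26/6 = 4.3333
  mean(X_2) = (4 + 7 + 6 + 6 + 5 + 7) / 6 = 35/6 = 5.8333

Step 2 — sample covariance S[i,j] = (1/(n-1)) · Σ_k (x_{k,i} - mean_i) · (x_{k,j} - mean_j), with n-1 = 5.
  S[X_1,X_1] = ((1.6667)·(1.6667) + (-1.3333)·(-1.3333) + (0.6667)·(0.6667) + (3.6667)·(3.6667) + (-2.3333)·(-2.3333) + (-2.3333)·(-2.3333)) / 5 = 29.3333/5 = 5.8667
  S[X_1,X_2] = ((1.6667)·(-1.8333) + (-1.3333)·(1.1667) + (0.6667)·(0.1667) + (3.6667)·(0.1667) + (-2.3333)·(-0.8333) + (-2.3333)·(1.1667)) / 5 = -4.6667/5 = -0.9333
  S[X_2,X_2] = ((-1.8333)·(-1.8333) + (1.1667)·(1.1667) + (0.1667)·(0.1667) + (0.1667)·(0.1667) + (-0.8333)·(-0.8333) + (1.1667)·(1.1667)) / 5 = 6.8333/5 = 1.3667

S is symmetric (S[j,i] = S[i,j]). Assembling:

S = [[5.8667, -0.9333],
 [-0.9333, 1.3667]]


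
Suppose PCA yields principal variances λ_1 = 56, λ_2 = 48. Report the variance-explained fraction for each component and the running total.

Step 1 — total variance = trace(Sigma) = Σ λ_i = 56 + 48 = 104.

Step 2 — fraction explained by component i = λ_i / Σ λ:
  PC1: 56/104 = 0.5385
  PC2: 48/104 = 0.4615

Step 3 — cumulative fraction after k components = (λ_1 + ... + λ_k) / Σ λ:
  k = 1: 56/104 = 0.5385
  k = 2: (56 + 48)/104 = 104/104 = 1

Summary (fraction, with percent):

explained: PC1 0.5385 (53.85%), PC2 0.4615 (46.15%);  cumulative: 0.5385, 1


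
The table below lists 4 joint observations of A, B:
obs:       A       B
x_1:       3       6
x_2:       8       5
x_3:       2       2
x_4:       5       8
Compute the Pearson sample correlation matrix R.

Step 1 — column means:
  mean(A) = (3 + 8 + 2 + 5) / 4 = 18/4 = 4.5
  mean(B) = (6 + 5 + 2 + 8) / 4 = 21/4 = 5.25

Step 2 — sample variances and covariances s[i,j] = (1/(n-1)) · Σ_k (x_{k,i} - mean_i) · (x_{k,j} - mean_j), with n-1 = 3:
  s[A,A] = ((-1.5)·(-1.5) + (3.5)·(3.5) + (-2.5)·(-2.5) + (0.5)·(0.5)) / 3 = 21/3 = 7
  s[A,B] = ((-1.5)·(0.75) + (3.5)·(-0.25) + (-2.5)·(-3.25) + (0.5)·(2.75)) / 3 = 7.5/3 = 2.5
  s[B,B] = ((0.75)·(0.75) + (-0.25)·(-0.25) + (-3.25)·(-3.25) + (2.75)·(2.75)) / 3 = 18.75/3 = 6.25
  Sample standard deviations s_i = √(s[i,i]):
  s(A) = √(7) = 2.6458
  s(B) = √(6.25) = 2.5

Step 3 — r_{ij} = s_{ij} / (s_i · s_j):
  r[A,A] = 1 (diagonal).
  r[A,B] = 2.5 / (2.6458 · 2.5) = 2.5 / 6.6144 = 0.378
  r[B,B] = 1 (diagonal).

R is symmetric with unit diagonal. Assembling:

R = [[1, 0.378],
 [0.378, 1]]


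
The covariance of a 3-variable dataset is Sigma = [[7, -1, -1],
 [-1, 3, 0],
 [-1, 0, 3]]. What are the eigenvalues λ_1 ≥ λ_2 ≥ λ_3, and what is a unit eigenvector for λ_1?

Step 1 — characteristic polynomial p(λ) = det(λI - Sigma) = λ³ - tr·λ² + c_1·λ - det, where tr = trace, c_1 = sum of the principal 2×2 minors, det = det(Sigma):
  tr = 7 + 3 + 3 = 13,
  c_1 = (7·3 - (-1)²) + (7·3 - (-1)²) + (3·3 - (0)²) = 20 + 20 + 9 = 49,
  det = 7·(3·3 - (0)²) - (-1)·((-1)·3 - (0)·(-1)) + (-1)·((-1)·(0) - 3·(-1)) = 7·(9) - (-1)·(-3) + (-1)·(3) = 57.
  So p(λ) = λ³ - 13λ² + 49λ - 57.
Step 2 — look for an integer root (rational root theorem: any rational root is an integer divisor of 57). Testing λ = 3:
  p(3) = 27 - 117 + 147 - 57 = 0  ✓
  Dividing out (λ - 3): p(λ) = (λ - 3)(λ² - 10λ + 19).
Step 3 — remaining eigenvalues from the quadratic λ² - 10λ + 19 = 0:
  Δ = 10² - 4·19 = 100 - 76 = 24,  λ = (10 ± √24)/2 = (10 ± 4.899)/2 ≈ 7.4495 or 2.5505.
  Sorted: λ_1 = 7.4495,  λ_2 = 3,  λ_3 = 2.5505  (check: sum = 13 = tr ✓).

Step 4 — unit eigenvector for λ_1 ≈ 7.4495: v spans the null space of (Sigma - λ_1 I), whose rows are
  r_1 = (-0.4495, -1, -1),  r_2 = (-1, -4.4495, 0),  r_3 = (-1, 0, -4.4495).
  v is orthogonal to every row, so take v ∝ r_1 × r_2 = ((-1)·(0) - (-1)·(-4.4495), (-1)·(-1) - (-0.4495)·(0), (-0.4495)·(-4.4495) - (-1)·(-1)) ≈ (-4.4495, 1, 1).
  Rescale (multiply by -1 so the first nonzero entry is positive): u = (4.4495, -1, -1).
  ||u|| = √((4.4495)² + (-1)² + (-1)²) = √(21.798) ≈ 4.6688,  v_1 = u/||u|| ≈ (0.953, -0.2142, -0.2142) (||v_1|| = 1).

λ_1 = 7.4495,  λ_2 = 3,  λ_3 = 2.5505;  v_1 ≈ (0.953, -0.2142, -0.2142)


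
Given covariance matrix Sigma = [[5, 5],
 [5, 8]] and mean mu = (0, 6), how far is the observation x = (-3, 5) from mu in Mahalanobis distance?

Step 1 — centre the observation: (x - mu) = (-3, -1).

Step 2 — invert Sigma. det(Sigma) = 5·8 - (5)² = 15.
  Sigma^{-1} = (1/det) · [[d, -b], [-b, a]] = [[0.5333, -0.3333],
 [-0.3333, 0.3333]].

Step 3 — form the quadratic (x - mu)^T · Sigma^{-1} · (x - mu):
  Sigma^{-1} · (x - mu) = (-1.2667, 0.6667).
  (x - mu)^T · [Sigma^{-1} · (x - mu)] = (-3)·(-1.2667) + (-1)·(0.6667) = 3.1333.

Step 4 — take square root: d = √(3.1333) ≈ 1.7701.

d(x, mu) = √(3.1333) ≈ 1.7701


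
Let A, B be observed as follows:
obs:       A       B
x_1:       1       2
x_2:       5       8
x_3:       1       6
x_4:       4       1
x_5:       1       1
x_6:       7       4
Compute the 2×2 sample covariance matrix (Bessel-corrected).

Step 1 — column means:
  mean(A) = (1 + 5 + 1 + 4 + 1 + 7) / 6 = 19/6 = 3.1667
  mean(B) = (2 + 8 + 6 + 1 + 1 + 4) / 6 = 22/6 = 3.6667

Step 2 — sample covariance S[i,j] = (1/(n-1)) · Σ_k (x_{k,i} - mean_i) · (x_{k,j} - mean_j), with n-1 = 5.
  S[A,A] = ((-2.1667)·(-2.1667) + (1.8333)·(1.8333) + (-2.1667)·(-2.1667) + (0.8333)·(0.8333) + (-2.1667)·(-2.1667) + (3.8333)·(3.8333)) / 5 = 32.8333/5 = 6.5667
  S[A,B] = ((-2.1667)·(-1.6667) + (1.8333)·(4.3333) + (-2.1667)·(2.3333) + (0.8333)·(-2.6667) + (-2.1667)·(-2.6667) + (3.8333)·(0.3333)) / 5 = 11.3333/5 = 2.2667
  S[B,B] = ((-1.6667)·(-1.6667) + (4.3333)·(4.3333) + (2.3333)·(2.3333) + (-2.6667)·(-2.6667) + (-2.6667)·(-2.6667) + (0.3333)·(0.3333)) / 5 = 41.3333/5 = 8.2667

S is symmetric (S[j,i] = S[i,j]). Assembling:

S = [[6.5667, 2.2667],
 [2.2667, 8.2667]]


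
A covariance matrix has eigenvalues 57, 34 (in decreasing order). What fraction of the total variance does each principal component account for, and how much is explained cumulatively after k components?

Step 1 — total variance = trace(Sigma) = Σ λ_i = 57 + 34 = 91.

Step 2 — fraction explained by component i = λ_i / Σ λ:
  PC1: 57/91 = 0.6264
  PC2: 34/91 = 0.3736

Step 3 — cumulative fraction after k components = (λ_1 + ... + λ_k) / Σ λ:
  k = 1: 57/91 = 0.6264
  k = 2: (57 + 34)/91 = 91/91 = 1

Summary (fraction, with percent):

explained: PC1 0.6264 (62.64%), PC2 0.3736 (37.36%);  cumulative: 0.6264, 1


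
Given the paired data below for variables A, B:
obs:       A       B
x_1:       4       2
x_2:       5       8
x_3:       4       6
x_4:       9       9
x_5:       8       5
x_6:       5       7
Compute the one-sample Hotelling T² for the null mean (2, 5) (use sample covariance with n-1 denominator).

Step 1 — sample mean vector:
  mean(A) = (4 + 5 + 4 + 9 + 8 + 5) / 6 = 35/6 = 5.8333
  mean(B) = (2 + 8 + 6 + 9 + 5 + 7) / 6 = 37/6 = 6.1667
  x̄ = (5.8333, 6.1667),  deviation x̄ - mu_0 = (5.8333, 6.1667) - (2, 5) = (3.8333, 1.1667).

Step 2 — sample covariance matrix, S[i,j] = (1/(n-1)) · Σ_k (x_{k,i} - mean_i) · (x_{k,j} - mean_j), divisor n-1 = 5:
  S[A,A] = ((-1.8333)·(-1.8333) + (-0.8333)·(-0.8333) + (-1.8333)·(-1.8333) + (3.1667)·(3.1667) + (2.1667)·(2.1667) + (-0.8333)·(-0.8333)) / 5 = 22.8333/5 = 4.5667
  S[A,B] = ((-1.8333)·(-4.1667) + (-0.8333)·(1.8333) + (-1.8333)·(-0.1667) + (3.1667)·(2.8333) + (2.1667)·(-1.1667) + (-0.8333)·(0.8333)) / 5 = 12.1667/5 = 2.4333
  S[B,B] = ((-4.1667)·(-4.1667) + (1.8333)·(1.8333) + (-0.1667)·(-0.1667) + (2.8333)·(2.8333) + (-1.1667)·(-1.1667) + (0.8333)·(0.8333)) / 5 = 30.8333/5 = 6.1667
  S = [[4.5667, 2.4333],
 [2.4333, 6.1667]].

Step 3 — invert S. det(S) = 4.5667·6.1667 - (2.4333)² = 22.24.
  S^{-1} = (1/det) · [[d, -b], [-b, a]] = [[0.2773, -0.1094],
 [-0.1094, 0.2053]].

Step 4 — quadratic form (x̄ - mu_0)^T · S^{-1} · (x̄ - mu_0):
  S^{-1} · (x̄ - mu_0) = (0.9353, -0.1799),
  (x̄ - mu_0)^T · [...] = (3.8333)·(0.9353) + (1.1667)·(-0.1799) = 3.3753.

Step 5 — scale by n: T² = 6 · 3.3753 = 20.2518.

T² ≈ 20.2518


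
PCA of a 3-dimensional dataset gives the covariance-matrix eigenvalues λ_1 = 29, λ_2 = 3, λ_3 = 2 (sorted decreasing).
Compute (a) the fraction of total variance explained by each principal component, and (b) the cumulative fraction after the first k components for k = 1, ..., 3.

Step 1 — total variance = trace(Sigma) = Σ λ_i = 29 + 3 + 2 = 34.

Step 2 — fraction explained by component i = λ_i / Σ λ:
  PC1: 29/34 = 0.8529
  PC2: 3/34 = 0.0882
  PC3: 2/34 = 0.0588

Step 3 — cumulative fraction after k components = (λ_1 + ... + λ_k) / Σ λ:
  k = 1: 29/34 = 0.8529
  k = 2: (29 + 3)/34 = 32/34 = 0.9412
  k = 3: (29 + 3 + 2)/34 = 34/34 = 1

Summary (fraction, with percent):

explained: PC1 0.8529 (85.29%), PC2 0.0882 (8.82%), PC3 0.0588 (5.88%);  cumulative: 0.8529, 0.9412, 1


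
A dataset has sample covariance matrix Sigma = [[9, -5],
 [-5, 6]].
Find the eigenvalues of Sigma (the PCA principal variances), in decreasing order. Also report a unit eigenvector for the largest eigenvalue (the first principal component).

Step 1 — characteristic polynomial of 2×2 Sigma:
  det(Sigma - λI) = λ² - trace · λ + det = 0.
  trace = 9 + 6 = 15, det = 9·6 - (-5)² = 29.
Step 2 — discriminant:
  Δ = trace² - 4·det = 225 - 116 = 109.
Step 3 — eigenvalues:
  λ = (trace ± √Δ)/2 = (15 ± 10.4403)/2,
  λ_1 = 12.7202,  λ_2 = 2.2798.

Step 4 — unit eigenvector for λ_1: solve (Sigma - λ_1 I)v = 0. First row:
  (9 - 12.7202)·v_x + (-5)·v_y = 0, i.e. (-3.7202)·v_x + (-5)·v_y = 0,
  so v ∝ (b, λ_1 - a) = (-5, 3.7202); multiply by -1 so the first entry is positive: u = (5, -3.7202).
  ||u|| = √((5)² + (-3.7202)²) = √(38.8395) ≈ 6.2321,
  v_1 = u/||u|| ≈ (0.8023, -0.5969) (||v_1|| = 1).

λ_1 = 12.7202,  λ_2 = 2.2798;  v_1 ≈ (0.8023, -0.5969)


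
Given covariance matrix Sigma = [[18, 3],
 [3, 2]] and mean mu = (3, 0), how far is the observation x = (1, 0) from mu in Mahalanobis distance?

Step 1 — centre the observation: (x - mu) = (-2, 0).

Step 2 — invert Sigma. det(Sigma) = 18·2 - (3)² = 27.
  Sigma^{-1} = (1/det) · [[d, -b], [-b, a]] = [[0.0741, -0.1111],
 [-0.1111, 0.6667]].

Step 3 — form the quadratic (x - mu)^T · Sigma^{-1} · (x - mu):
  Sigma^{-1} · (x - mu) = (-0.1481, 0.2222).
  (x - mu)^T · [Sigma^{-1} · (x - mu)] = (-2)·(-0.1481) + (0)·(0.2222) = 0.2963.

Step 4 — take square root: d = √(0.2963) ≈ 0.5443.

d(x, mu) = √(0.2963) ≈ 0.5443


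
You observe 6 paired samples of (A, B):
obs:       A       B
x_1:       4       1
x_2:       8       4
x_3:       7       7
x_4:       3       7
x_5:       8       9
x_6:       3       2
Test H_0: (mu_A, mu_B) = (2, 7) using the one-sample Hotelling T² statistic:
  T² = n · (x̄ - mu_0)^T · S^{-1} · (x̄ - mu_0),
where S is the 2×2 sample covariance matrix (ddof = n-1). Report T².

Step 1 — sample mean vector:
  mean(A) = (4 + 8 + 7 + 3 + 8 + 3) / 6 = 33/6 = 5.5
  mean(B) = (1 + 4 + 7 + 7 + 9 + 2) / 6 = 30/6 = 5
  x̄ = (5.5, 5),  deviation x̄ - mu_0 = (5.5, 5) - (2, 7) = (3.5, -2).

Step 2 — sample covariance matrix, S[i,j] = (1/(n-1)) · Σ_k (x_{k,i} - mean_i) · (x_{k,j} - mean_j), divisor n-1 = 5:
  S[A,A] = ((-1.5)·(-1.5) + (2.5)·(2.5) + (1.5)·(1.5) + (-2.5)·(-2.5) + (2.5)·(2.5) + (-2.5)·(-2.5)) / 5 = 29.5/5 = 5.9
  S[A,B] = ((-1.5)·(-4) + (2.5)·(-1) + (1.5)·(2) + (-2.5)·(2) + (2.5)·(4) + (-2.5)·(-3)) / 5 = 19/5 = 3.8
  S[B,B] = ((-4)·(-4) + (-1)·(-1) + (2)·(2) + (2)·(2) + (4)·(4) + (-3)·(-3)) / 5 = 50/5 = 10
  S = [[5.9, 3.8],
 [3.8, 10]].

Step 3 — invert S. det(S) = 5.9·10 - (3.8)² = 44.56.
  S^{-1} = (1/det) · [[d, -b], [-b, a]] = [[0.2244, -0.0853],
 [-0.0853, 0.1324]].

Step 4 — quadratic form (x̄ - mu_0)^T · S^{-1} · (x̄ - mu_0):
  S^{-1} · (x̄ - mu_0) = (0.956, -0.5633),
  (x̄ - mu_0)^T · [...] = (3.5)·(0.956) + (-2)·(-0.5633) = 4.4726.

Step 5 — scale by n: T² = 6 · 4.4726 = 26.8357.

T² ≈ 26.8357


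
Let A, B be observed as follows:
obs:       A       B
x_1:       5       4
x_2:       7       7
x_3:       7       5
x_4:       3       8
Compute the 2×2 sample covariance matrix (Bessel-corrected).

Step 1 — column means:
  mean(A) = (5 + 7 + 7 + 3) / 4 = 22/4 = 5.5
  mean(B) = (4 + 7 + 5 + 8) / 4 = 24/4 = 6

Step 2 — sample covariance S[i,j] = (1/(n-1)) · Σ_k (x_{k,i} - mean_i) · (x_{k,j} - mean_j), with n-1 = 3.
  S[A,A] = ((-0.5)·(-0.5) + (1.5)·(1.5) + (1.5)·(1.5) + (-2.5)·(-2.5)) / 3 = 11/3 = 3.6667
  S[A,B] = ((-0.5)·(-2) + (1.5)·(1) + (1.5)·(-1) + (-2.5)·(2)) / 3 = -4/3 = -1.3333
  S[B,B] = ((-2)·(-2) + (1)·(1) + (-1)·(-1) + (2)·(2)) / 3 = 10/3 = 3.3333

S is symmetric (S[j,i] = S[i,j]). Assembling:

S = [[3.6667, -1.3333],
 [-1.3333, 3.3333]]


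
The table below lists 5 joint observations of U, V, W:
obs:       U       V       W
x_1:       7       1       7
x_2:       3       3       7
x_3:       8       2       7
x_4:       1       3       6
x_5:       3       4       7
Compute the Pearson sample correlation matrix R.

Step 1 — column means:
  mean(U) = (7 + 3 + 8 + 1 + 3) / 5 = 22/5 = 4.4
  mean(V) = (1 + 3 + 2 + 3 + 4) / 5 = 13/5 = 2.6
  mean(W) = (7 + 7 + 7 + 6 + 7) / 5 = 34/5 = 6.8

Step 2 — sample variances and covariances s[i,j] = (1/(n-1)) · Σ_k (x_{k,i} - mean_i) · (x_{k,j} - mean_j), with n-1 = 4:
  s[U,U] = ((2.6)·(2.6) + (-1.4)·(-1.4) + (3.6)·(3.6) + (-3.4)·(-3.4) + (-1.4)·(-1.4)) / 4 = 35.2/4 = 8.8
  s[U,V] = ((2.6)·(-1.6) + (-1.4)·(0.4) + (3.6)·(-0.6) + (-3.4)·(0.4) + (-1.4)·(1.4)) / 4 = -10.2/4 = -2.55
  s[U,W] = ((2.6)·(0.2) + (-1.4)·(0.2) + (3.6)·(0.2) + (-3.4)·(-0.8) + (-1.4)·(0.2)) / 4 = 3.4/4 = 0.85
  s[V,V] = ((-1.6)·(-1.6) + (0.4)·(0.4) + (-0.6)·(-0.6) + (0.4)·(0.4) + (1.4)·(1.4)) / 4 = 5.2/4 = 1.3
  s[V,W] = ((-1.6)·(0.2) + (0.4)·(0.2) + (-0.6)·(0.2) + (0.4)·(-0.8) + (1.4)·(0.2)) / 4 = -0.4/4 = -0.1
  s[W,W] = ((0.2)·(0.2) + (0.2)·(0.2) + (0.2)·(0.2) + (-0.8)·(-0.8) + (0.2)·(0.2)) / 4 = 0.8/4 = 0.2
  Sample standard deviations s_i = √(s[i,i]):
  s(U) = √(8.8) = 2.9665
  s(V) = √(1.3) = 1.1402
  s(W) = √(0.2) = 0.4472

Step 3 — r_{ij} = s_{ij} / (s_i · s_j):
  r[U,U] = 1 (diagonal).
  r[U,V] = -2.55 / (2.9665 · 1.1402) = -2.55 / 3.3823 = -0.7539
  r[U,W] = 0.85 / (2.9665 · 0.4472) = 0.85 / 1.3266 = 0.6407
  r[V,V] = 1 (diagonal).
  r[V,W] = -0.1 / (1.1402 · 0.4472) = -0.1 / 0.5099 = -0.1961
  r[W,W] = 1 (diagonal).

R is symmetric with unit diagonal. Assembling:

R = [[1, -0.7539, 0.6407],
 [-0.7539, 1, -0.1961],
 [0.6407, -0.1961, 1]]


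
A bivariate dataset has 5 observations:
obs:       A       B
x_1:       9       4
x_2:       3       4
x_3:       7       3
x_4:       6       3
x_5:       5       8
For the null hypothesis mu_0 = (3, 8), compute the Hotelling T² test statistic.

Step 1 — sample mean vector:
  mean(A) = (9 + 3 + 7 + 6 + 5) / 5 = 30/5 = 6
  mean(B) = (4 + 4 + 3 + 3 + 8) / 5 = 22/5 = 4.4
  x̄ = (6, 4.4),  deviation x̄ - mu_0 = (6, 4.4) - (3, 8) = (3, -3.6).

Step 2 — sample covariance matrix, S[i,j] = (1/(n-1)) · Σ_k (x_{k,i} - mean_i) · (x_{k,j} - mean_j), divisor n-1 = 4:
  S[A,A] = ((3)·(3) + (-3)·(-3) + (1)·(1) + (0)·(0) + (-1)·(-1)) / 4 = 20/4 = 5
  S[A,B] = ((3)·(-0.4) + (-3)·(-0.4) + (1)·(-1.4) + (0)·(-1.4) + (-1)·(3.6)) / 4 = -5/4 = -1.25
  S[B,B] = ((-0.4)·(-0.4) + (-0.4)·(-0.4) + (-1.4)·(-1.4) + (-1.4)·(-1.4) + (3.6)·(3.6)) / 4 = 17.2/4 = 4.3
  S = [[5, -1.25],
 [-1.25, 4.3]].

Step 3 — invert S. det(S) = 5·4.3 - (-1.25)² = 19.9375.
  S^{-1} = (1/det) · [[d, -b], [-b, a]] = [[0.2157, 0.0627],
 [0.0627, 0.2508]].

Step 4 — quadratic form (x̄ - mu_0)^T · S^{-1} · (x̄ - mu_0):
  S^{-1} · (x̄ - mu_0) = (0.4213, -0.7147),
  (x̄ - mu_0)^T · [...] = (3)·(0.4213) + (-3.6)·(-0.7147) = 3.837.

Step 5 — scale by n: T² = 5 · 3.837 = 19.185.

T² ≈ 19.185


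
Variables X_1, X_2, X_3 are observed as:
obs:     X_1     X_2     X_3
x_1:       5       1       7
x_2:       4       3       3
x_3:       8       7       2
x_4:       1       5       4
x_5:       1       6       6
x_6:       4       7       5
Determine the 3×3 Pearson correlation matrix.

Step 1 — column means:
  mean(X_1) = (5 + 4 + 8 + 1 + 1 + 4) / 6 = 23/6 = 3.8333
  mean(X_2) = (1 + 3 + 7 + 5 + 6 + 7) / 6 = 29/6 = 4.8333
  mean(X_3) = (7 + 3 + 2 + 4 + 6 + 5) / 6 = 27/6 = 4.5

Step 2 — sample variances and covariances s[i,j] = (1/(n-1)) · Σ_k (x_{k,i} - mean_i) · (x_{k,j} - mean_j), with n-1 = 5:
  s[X_1,X_1] = ((1.1667)·(1.1667) + (0.1667)·(0.1667) + (4.1667)·(4.1667) + (-2.8333)·(-2.8333) + (-2.8333)·(-2.8333) + (0.1667)·(0.1667)) / 5 = 34.8333/5 = 6.9667
  s[X_1,X_2] = ((1.1667)·(-3.8333) + (0.1667)·(-1.8333) + (4.1667)·(2.1667) + (-2.8333)·(0.1667) + (-2.8333)·(1.1667) + (0.1667)·(2.1667)) / 5 = 0.8333/5 = 0.1667
  s[X_1,X_3] = ((1.1667)·(2.5) + (0.1667)·(-1.5) + (4.1667)·(-2.5) + (-2.8333)·(-0.5) + (-2.8333)·(1.5) + (0.1667)·(0.5)) / 5 = -10.5/5 = -2.1
  s[X_2,X_2] = ((-3.8333)·(-3.8333) + (-1.8333)·(-1.8333) + (2.1667)·(2.1667) + (0.1667)·(0.1667) + (1.1667)·(1.1667) + (2.1667)·(2.1667)) / 5 = 28.8333/5 = 5.7667
  s[X_2,X_3] = ((-3.8333)·(2.5) + (-1.8333)·(-1.5) + (2.1667)·(-2.5) + (0.1667)·(-0.5) + (1.1667)·(1.5) + (2.1667)·(0.5)) / 5 = -9.5/5 = -1.9
  s[X_3,X_3] = ((2.5)·(2.5) + (-1.5)·(-1.5) + (-2.5)·(-2.5) + (-0.5)·(-0.5) + (1.5)·(1.5) + (0.5)·(0.5)) / 5 = 17.5/5 = 3.5
  Sample standard deviations s_i = √(s[i,i]):
  s(X_1) = √(6.9667) = 2.6394
  s(X_2) = √(5.7667) = 2.4014
  s(X_3) = √(3.5) = 1.8708

Step 3 — r_{ij} = s_{ij} / (s_i · s_j):
  r[X_1,X_1] = 1 (diagonal).
  r[X_1,X_2] = 0.1667 / (2.6394 · 2.4014) = 0.1667 / 6.3383 = 0.0263
  r[X_1,X_3] = -2.1 / (2.6394 · 1.8708) = -2.1 / 4.9379 = -0.4253
  r[X_2,X_2] = 1 (diagonal).
  r[X_2,X_3] = -1.9 / (2.4014 · 1.8708) = -1.9 / 4.4926 = -0.4229
  r[X_3,X_3] = 1 (diagonal).

R is symmetric with unit diagonal. Assembling:

R = [[1, 0.0263, -0.4253],
 [0.0263, 1, -0.4229],
 [-0.4253, -0.4229, 1]]


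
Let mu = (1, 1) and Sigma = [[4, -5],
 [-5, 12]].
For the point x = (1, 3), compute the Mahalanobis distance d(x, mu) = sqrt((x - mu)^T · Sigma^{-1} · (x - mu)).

Step 1 — centre the observation: (x - mu) = (0, 2).

Step 2 — invert Sigma. det(Sigma) = 4·12 - (-5)² = 23.
  Sigma^{-1} = (1/det) · [[d, -b], [-b, a]] = [[0.5217, 0.2174],
 [0.2174, 0.1739]].

Step 3 — form the quadratic (x - mu)^T · Sigma^{-1} · (x - mu):
  Sigma^{-1} · (x - mu) = (0.4348, 0.3478).
  (x - mu)^T · [Sigma^{-1} · (x - mu)] = (0)·(0.4348) + (2)·(0.3478) = 0.6957.

Step 4 — take square root: d = √(0.6957) ≈ 0.8341.

d(x, mu) = √(0.6957) ≈ 0.8341


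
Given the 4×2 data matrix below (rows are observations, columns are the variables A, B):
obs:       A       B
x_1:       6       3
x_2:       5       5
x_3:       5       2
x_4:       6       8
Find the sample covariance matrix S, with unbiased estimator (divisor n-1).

Step 1 — column means:
  mean(A) = (6 + 5 + 5 + 6) / 4 = 22/4 = 5.5
  mean(B) = (3 + 5 + 2 + 8) / 4 = 18/4 = 4.5

Step 2 — sample covariance S[i,j] = (1/(n-1)) · Σ_k (x_{k,i} - mean_i) · (x_{k,j} - mean_j), with n-1 = 3.
  S[A,A] = ((0.5)·(0.5) + (-0.5)·(-0.5) + (-0.5)·(-0.5) + (0.5)·(0.5)) / 3 = 1/3 = 0.3333
  S[A,B] = ((0.5)·(-1.5) + (-0.5)·(0.5) + (-0.5)·(-2.5) + (0.5)·(3.5)) / 3 = 2/3 = 0.6667
  S[B,B] = ((-1.5)·(-1.5) + (0.5)·(0.5) + (-2.5)·(-2.5) + (3.5)·(3.5)) / 3 = 21/3 = 7

S is symmetric (S[j,i] = S[i,j]). Assembling:

S = [[0.3333, 0.6667],
 [0.6667, 7]]


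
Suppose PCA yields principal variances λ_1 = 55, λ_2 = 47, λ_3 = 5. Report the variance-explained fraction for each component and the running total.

Step 1 — total variance = trace(Sigma) = Σ λ_i = 55 + 47 + 5 = 107.

Step 2 — fraction explained by component i = λ_i / Σ λ:
  PC1: 55/107 = 0.514
  PC2: 47/107 = 0.4393
  PC3: 5/107 = 0.0467

Step 3 — cumulative fraction after k components = (λ_1 + ... + λ_k) / Σ λ:
  k = 1: 55/107 = 0.514
  k = 2: (55 + 47)/107 = 102/107 = 0.9533
  k = 3: (55 + 47 + 5)/107 = 107/107 = 1

Summary (fraction, with percent):

explained: PC1 0.514 (51.4%), PC2 0.4393 (43.93%), PC3 0.0467 (4.67%);  cumulative: 0.514, 0.9533, 1


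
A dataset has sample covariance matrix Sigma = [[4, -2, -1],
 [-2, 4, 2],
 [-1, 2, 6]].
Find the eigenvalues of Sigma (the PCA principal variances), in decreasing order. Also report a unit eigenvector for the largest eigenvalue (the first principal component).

Step 1 — characteristic polynomial p(λ) = det(λI - Sigma) = λ³ - tr·λ² + c_1·λ - det, where tr = trace, c_1 = sum of the principal 2×2 minors, det = det(Sigma):
  tr = 4 + 4 + 6 = 14,
  c_1 = (4·4 - (-2)²) + (4·6 - (-1)²) + (4·6 - (2)²) = 12 + 23 + 20 = 55,
  det = 4·(4·6 - (2)²) - (-2)·((-2)·6 - (2)·(-1)) + (-1)·((-2)·(2) - 4·(-1)) = 4·(20) - (-2)·(-10) + (-1)·(0) = 60.
  So p(λ) = λ³ - 14λ² + 55λ - 60.
Step 2 — look for an integer root (rational root theorem: any rational root is an integer divisor of 60). Testing λ = 4:
  p(4) = 64 - 224 + 220 - 60 = 0  ✓
  Dividing out (λ - 4): p(λ) = (λ - 4)(λ² - 10λ + 15).
Step 3 — remaining eigenvalues from the quadratic λ² - 10λ + 15 = 0:
  Δ = 10² - 4·15 = 100 - 60 = 40,  λ = (10 ± √40)/2 = (10 ± 6.3246)/2 ≈ 8.1623 or 1.8377.
  Sorted: λ_1 = 8.1623,  λ_2 = 4,  λ_3 = 1.8377  (check: sum = 14 = tr ✓).

Step 4 — unit eigenvector for λ_1 ≈ 8.1623: v spans the null space of (Sigma - λ_1 I), whose rows are
  r_1 = (-4.1623, -2, -1),  r_2 = (-2, -4.1623, 2),  r_3 = (-1, 2, -2.1623).
  v is orthogonal to every row, so take v ∝ r_1 × r_2 = ((-2)·(2) - (-1)·(-4.1623), (-1)·(-2) - (-4.1623)·(2), (-4.1623)·(-4.1623) - (-2)·(-2)) ≈ (-8.1623, 10.3246, 13.3246).
  Rescale (multiply by -1 so the first nonzero entry is positive): u = (8.1623, -10.3246, -13.3246).
  ||u|| = √((8.1623)² + (-10.3246)² + (-13.3246)²) = √(350.763) ≈ 18.7287,  v_1 = u/||u|| ≈ (0.4358, -0.5513, -0.7115) (||v_1|| = 1).

λ_1 = 8.1623,  λ_2 = 4,  λ_3 = 1.8377;  v_1 ≈ (0.4358, -0.5513, -0.7115)


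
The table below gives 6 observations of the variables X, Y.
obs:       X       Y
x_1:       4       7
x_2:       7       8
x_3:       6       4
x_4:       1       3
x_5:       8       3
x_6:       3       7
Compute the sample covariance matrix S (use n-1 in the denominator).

Step 1 — column means:
  mean(X) = (4 + 7 + 6 + 1 + 8 + 3) / 6 = 29/6 = 4.8333
  mean(Y) = (7 + 8 + 4 + 3 + 3 + 7) / 6 = 32/6 = 5.3333

Step 2 — sample covariance S[i,j] = (1/(n-1)) · Σ_k (x_{k,i} - mean_i) · (x_{k,j} - mean_j), with n-1 = 5.
  S[X,X] = ((-0.8333)·(-0.8333) + (2.1667)·(2.1667) + (1.1667)·(1.1667) + (-3.8333)·(-3.8333) + (3.1667)·(3.1667) + (-1.8333)·(-1.8333)) / 5 = 34.8333/5 = 6.9667
  S[X,Y] = ((-0.8333)·(1.6667) + (2.1667)·(2.6667) + (1.1667)·(-1.3333) + (-3.8333)·(-2.3333) + (3.1667)·(-2.3333) + (-1.8333)·(1.6667)) / 5 = 1.3333/5 = 0.2667
  S[Y,Y] = ((1.6667)·(1.6667) + (2.6667)·(2.6667) + (-1.3333)·(-1.3333) + (-2.3333)·(-2.3333) + (-2.3333)·(-2.3333) + (1.6667)·(1.6667)) / 5 = 25.3333/5 = 5.0667

S is symmetric (S[j,i] = S[i,j]). Assembling:

S = [[6.9667, 0.2667],
 [0.2667, 5.0667]]


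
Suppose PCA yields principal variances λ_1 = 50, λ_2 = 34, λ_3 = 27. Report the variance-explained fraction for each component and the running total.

Step 1 — total variance = trace(Sigma) = Σ λ_i = 50 + 34 + 27 = 111.

Step 2 — fraction explained by component i = λ_i / Σ λ:
  PC1: 50/111 = 0.4505
  PC2: 34/111 = 0.3063
  PC3: 27/111 = 0.2432

Step 3 — cumulative fraction after k components = (λ_1 + ... + λ_k) / Σ λ:
  k = 1: 50/111 = 0.4505
  k = 2: (50 + 34)/111 = 84/111 = 0.7568
  k = 3: (50 + 34 + 27)/111 = 111/111 = 1

Summary (fraction, with percent):

explained: PC1 0.4505 (45.05%), PC2 0.3063 (30.63%), PC3 0.2432 (24.32%);  cumulative: 0.4505, 0.7568, 1


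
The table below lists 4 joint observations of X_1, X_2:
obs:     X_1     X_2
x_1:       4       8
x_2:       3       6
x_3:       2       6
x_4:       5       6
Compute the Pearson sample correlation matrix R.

Step 1 — column means:
  mean(X_1) = (4 + 3 + 2 + 5) / 4 = 14/4 = 3.5
  mean(X_2) = (8 + 6 + 6 + 6) / 4 = 26/4 = 6.5

Step 2 — sample variances and covariances s[i,j] = (1/(n-1)) · Σ_k (x_{k,i} - mean_i) · (x_{k,j} - mean_j), with n-1 = 3:
  s[X_1,X_1] = ((0.5)·(0.5) + (-0.5)·(-0.5) + (-1.5)·(-1.5) + (1.5)·(1.5)) / 3 = 5/3 = 1.6667
  s[X_1,X_2] = ((0.5)·(1.5) + (-0.5)·(-0.5) + (-1.5)·(-0.5) + (1.5)·(-0.5)) / 3 = 1/3 = 0.3333
  s[X_2,X_2] = ((1.5)·(1.5) + (-0.5)·(-0.5) + (-0.5)·(-0.5) + (-0.5)·(-0.5)) / 3 = 3/3 = 1
  Sample standard deviations s_i = √(s[i,i]):
  s(X_1) = √(1.6667) = 1.291
  s(X_2) = √(1) = 1

Step 3 — r_{ij} = s_{ij} / (s_i · s_j):
  r[X_1,X_1] = 1 (diagonal).
  r[X_1,X_2] = 0.3333 / (1.291 · 1) = 0.3333 / 1.291 = 0.2582
  r[X_2,X_2] = 1 (diagonal).

R is symmetric with unit diagonal. Assembling:

R = [[1, 0.2582],
 [0.2582, 1]]


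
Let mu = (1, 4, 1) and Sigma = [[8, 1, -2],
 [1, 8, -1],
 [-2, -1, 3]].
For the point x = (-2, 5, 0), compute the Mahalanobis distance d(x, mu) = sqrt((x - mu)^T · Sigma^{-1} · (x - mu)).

Step 1 — centre the observation: (x - mu) = (-3, 1, -1).

Step 2 — invert Sigma (cofactor / det for 3×3, or solve directly):
  Sigma^{-1} = [[0.1503, -0.0065, 0.098],
 [-0.0065, 0.1307, 0.0392],
 [0.098, 0.0392, 0.4118]].

Step 3 — form the quadratic (x - mu)^T · Sigma^{-1} · (x - mu):
  Sigma^{-1} · (x - mu) = (-0.5556, 0.1111, -0.6667).
  (x - mu)^T · [Sigma^{-1} · (x - mu)] = (-3)·(-0.5556) + (1)·(0.1111) + (-1)·(-0.6667) = 2.4444.

Step 4 — take square root: d = √(2.4444) ≈ 1.5635.

d(x, mu) = √(2.4444) ≈ 1.5635


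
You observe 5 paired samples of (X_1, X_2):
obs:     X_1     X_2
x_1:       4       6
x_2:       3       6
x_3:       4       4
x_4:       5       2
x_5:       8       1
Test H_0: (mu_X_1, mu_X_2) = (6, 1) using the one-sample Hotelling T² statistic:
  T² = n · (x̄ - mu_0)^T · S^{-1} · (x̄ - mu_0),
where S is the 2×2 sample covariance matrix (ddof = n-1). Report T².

Step 1 — sample mean vector:
  mean(X_1) = (4 + 3 + 4 + 5 + 8) / 5 = 24/5 = 4.8
  mean(X_2) = (6 + 6 + 4 + 2 + 1) / 5 = 19/5 = 3.8
  x̄ = (4.8, 3.8),  deviation x̄ - mu_0 = (4.8, 3.8) - (6, 1) = (-1.2, 2.8).

Step 2 — sample covariance matrix, S[i,j] = (1/(n-1)) · Σ_k (x_{k,i} - mean_i) · (x_{k,j} - mean_j), divisor n-1 = 4:
  S[X_1,X_1] = ((-0.8)·(-0.8) + (-1.8)·(-1.8) + (-0.8)·(-0.8) + (0.2)·(0.2) + (3.2)·(3.2)) / 4 = 14.8/4 = 3.7
  S[X_1,X_2] = ((-0.8)·(2.2) + (-1.8)·(2.2) + (-0.8)·(0.2) + (0.2)·(-1.8) + (3.2)·(-2.8)) / 4 = -15.2/4 = -3.8
  S[X_2,X_2] = ((2.2)·(2.2) + (2.2)·(2.2) + (0.2)·(0.2) + (-1.8)·(-1.8) + (-2.8)·(-2.8)) / 4 = 20.8/4 = 5.2
  S = [[3.7, -3.8],
 [-3.8, 5.2]].

Step 3 — invert S. det(S) = 3.7·5.2 - (-3.8)² = 4.8.
  S^{-1} = (1/det) · [[d, -b], [-b, a]] = [[1.0833, 0.7917],
 [0.7917, 0.7708]].

Step 4 — quadratic form (x̄ - mu_0)^T · S^{-1} · (x̄ - mu_0):
  S^{-1} · (x̄ - mu_0) = (0.9167, 1.2083),
  (x̄ - mu_0)^T · [...] = (-1.2)·(0.9167) + (2.8)·(1.2083) = 2.2833.

Step 5 — scale by n: T² = 5 · 2.2833 = 11.4167.

T² ≈ 11.4167


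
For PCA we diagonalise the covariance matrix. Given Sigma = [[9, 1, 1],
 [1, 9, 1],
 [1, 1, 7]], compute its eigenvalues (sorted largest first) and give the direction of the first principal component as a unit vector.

Step 1 — characteristic polynomial p(λ) = det(λI - Sigma) = λ³ - tr·λ² + c_1·λ - det, where tr = trace, c_1 = sum of the principal 2×2 minors, det = det(Sigma):
  tr = 9 + 9 + 7 = 25,
  c_1 = (9·9 - (1)²) + (9·7 - (1)²) + (9·7 - (1)²) = 80 + 62 + 62 = 204,
  det = 9·(9·7 - (1)²) - (1)·((1)·7 - (1)·(1)) + (1)·((1)·(1) - 9·(1)) = 9·(62) - (1)·(6) + (1)·(-8) = 544.
  So p(λ) = λ³ - 25λ² + 204λ - 544.
Step 2 — look for an integer root (rational root theorem: any rational root is an integer divisor of 544). Testing λ = 8:
  p(8) = 512 - 1600 + 1632 - 544 = 0  ✓
  Dividing out (λ - 8): p(λ) = (λ - 8)(λ² - 17λ + 68).
Step 3 — remaining eigenvalues from the quadratic λ² - 17λ + 68 = 0:
  Δ = 17² - 4·68 = 289 - 272 = 17,  λ = (17 ± √17)/2 = (17 ± 4.1231)/2 ≈ 10.5616 or 6.4384.
  Sorted: λ_1 = 10.5616,  λ_2 = 8,  λ_3 = 6.4384  (check: sum = 25 = tr ✓).

Step 4 — unit eigenvector for λ_1 ≈ 10.5616: v spans the null space of (Sigma - λ_1 I), whose rows are
  r_1 = (-1.5616, 1, 1),  r_2 = (1, -1.5616, 1),  r_3 = (1, 1, -3.5616).
  v is orthogonal to every row, so take v ∝ r_1 × r_2 = ((1)·(1) - (1)·(-1.5616), (1)·(1) - (-1.5616)·(1), (-1.5616)·(-1.5616) - (1)·(1)) ≈ (2.5616, 2.5616, 1.4384).
  Let u = (2.5616, 2.5616, 1.4384).
  ||u|| = √((2.5616)² + (2.5616)² + (1.4384)²) = √(15.1922) ≈ 3.8977,  v_1 = u/||u|| ≈ (0.6572, 0.6572, 0.369) (||v_1|| = 1).

λ_1 = 10.5616,  λ_2 = 8,  λ_3 = 6.4384;  v_1 ≈ (0.6572, 0.6572, 0.369)


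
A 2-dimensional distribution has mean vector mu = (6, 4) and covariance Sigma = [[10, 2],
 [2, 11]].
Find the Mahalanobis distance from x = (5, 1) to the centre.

Step 1 — centre the observation: (x - mu) = (-1, -3).

Step 2 — invert Sigma. det(Sigma) = 10·11 - (2)² = 106.
  Sigma^{-1} = (1/det) · [[d, -b], [-b, a]] = [[0.1038, -0.0189],
 [-0.0189, 0.0943]].

Step 3 — form the quadratic (x - mu)^T · Sigma^{-1} · (x - mu):
  Sigma^{-1} · (x - mu) = (-0.0472, -0.2642).
  (x - mu)^T · [Sigma^{-1} · (x - mu)] = (-1)·(-0.0472) + (-3)·(-0.2642) = 0.8396.

Step 4 — take square root: d = √(0.8396) ≈ 0.9163.

d(x, mu) = √(0.8396) ≈ 0.9163


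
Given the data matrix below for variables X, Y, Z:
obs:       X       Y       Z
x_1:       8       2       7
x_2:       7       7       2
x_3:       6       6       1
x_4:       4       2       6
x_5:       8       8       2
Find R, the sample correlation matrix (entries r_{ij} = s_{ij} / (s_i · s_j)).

Step 1 — column means:
  mean(X) = (8 + 7 + 6 + 4 + 8) / 5 = 33/5 = 6.6
  mean(Y) = (2 + 7 + 6 + 2 + 8) / 5 = 25/5 = 5
  mean(Z) = (7 + 2 + 1 + 6 + 2) / 5 = 18/5 = 3.6

Step 2 — sample variances and covariances s[i,j] = (1/(n-1)) · Σ_k (x_{k,i} - mean_i) · (x_{k,j} - mean_j), with n-1 = 4:
  s[X,X] = ((1.4)·(1.4) + (0.4)·(0.4) + (-0.6)·(-0.6) + (-2.6)·(-2.6) + (1.4)·(1.4)) / 4 = 11.2/4 = 2.8
  s[X,Y] = ((1.4)·(-3) + (0.4)·(2) + (-0.6)·(1) + (-2.6)·(-3) + (1.4)·(3)) / 4 = 8/4 = 2
  s[X,Z] = ((1.4)·(3.4) + (0.4)·(-1.6) + (-0.6)·(-2.6) + (-2.6)·(2.4) + (1.4)·(-1.6)) / 4 = -2.8/4 = -0.7
  s[Y,Y] = ((-3)·(-3) + (2)·(2) + (1)·(1) + (-3)·(-3) + (3)·(3)) / 4 = 32/4 = 8
  s[Y,Z] = ((-3)·(3.4) + (2)·(-1.6) + (1)·(-2.6) + (-3)·(2.4) + (3)·(-1.6)) / 4 = -28/4 = -7
  s[Z,Z] = ((3.4)·(3.4) + (-1.6)·(-1.6) + (-2.6)·(-2.6) + (2.4)·(2.4) + (-1.6)·(-1.6)) / 4 = 29.2/4 = 7.3
  Sample standard deviations s_i = √(s[i,i]):
  s(X) = √(2.8) = 1.6733
  s(Y) = √(8) = 2.8284
  s(Z) = √(7.3) = 2.7019

Step 3 — r_{ij} = s_{ij} / (s_i · s_j):
  r[X,X] = 1 (diagonal).
  r[X,Y] = 2 / (1.6733 · 2.8284) = 2 / 4.7329 = 0.4226
  r[X,Z] = -0.7 / (1.6733 · 2.7019) = -0.7 / 4.5211 = -0.1548
  r[Y,Y] = 1 (diagonal).
  r[Y,Z] = -7 / (2.8284 · 2.7019) = -7 / 7.642 = -0.916
  r[Z,Z] = 1 (diagonal).

R is symmetric with unit diagonal. Assembling:

R = [[1, 0.4226, -0.1548],
 [0.4226, 1, -0.916],
 [-0.1548, -0.916, 1]]


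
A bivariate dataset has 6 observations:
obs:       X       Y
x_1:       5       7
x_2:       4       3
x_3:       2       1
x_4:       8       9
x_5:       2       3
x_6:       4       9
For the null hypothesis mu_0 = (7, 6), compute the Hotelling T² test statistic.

Step 1 — sample mean vector:
  mean(X) = (5 + 4 + 2 + 8 + 2 + 4) / 6 = 25/6 = 4.1667
  mean(Y) = (7 + 3 + 1 + 9 + 3 + 9) / 6 = 32/6 = 5.3333
  x̄ = (4.1667, 5.3333),  deviation x̄ - mu_0 = (4.1667, 5.3333) - (7, 6) = (-2.8333, -0.6667).

Step 2 — sample covariance matrix, S[i,j] = (1/(n-1)) · Σ_k (x_{k,i} - mean_i) · (x_{k,j} - mean_j), divisor n-1 = 5:
  S[X,X] = ((0.8333)·(0.8333) + (-0.1667)·(-0.1667) + (-2.1667)·(-2.1667) + (3.8333)·(3.8333) + (-2.1667)·(-2.1667) + (-0.1667)·(-0.1667)) / 5 = 24.8333/5 = 4.9667
  S[X,Y] = ((0.8333)·(1.6667) + (-0.1667)·(-2.3333) + (-2.1667)·(-4.3333) + (3.8333)·(3.6667) + (-2.1667)·(-2.3333) + (-0.1667)·(3.6667)) / 5 = 29.6667/5 = 5.9333
  S[Y,Y] = ((1.6667)·(1.6667) + (-2.3333)·(-2.3333) + (-4.3333)·(-4.3333) + (3.6667)·(3.6667) + (-2.3333)·(-2.3333) + (3.6667)·(3.6667)) / 5 = 59.3333/5 = 11.8667
  S = [[4.9667, 5.9333],
 [5.9333, 11.8667]].

Step 3 — invert S. det(S) = 4.9667·11.8667 - (5.9333)² = 23.7333.
  S^{-1} = (1/det) · [[d, -b], [-b, a]] = [[0.5, -0.25],
 [-0.25, 0.2093]].

Step 4 — quadratic form (x̄ - mu_0)^T · S^{-1} · (x̄ - mu_0):
  S^{-1} · (x̄ - mu_0) = (-1.25, 0.5688),
  (x̄ - mu_0)^T · [...] = (-2.8333)·(-1.25) + (-0.6667)·(0.5688) = 3.1625.

Step 5 — scale by n: T² = 6 · 3.1625 = 18.9747.

T² ≈ 18.9747


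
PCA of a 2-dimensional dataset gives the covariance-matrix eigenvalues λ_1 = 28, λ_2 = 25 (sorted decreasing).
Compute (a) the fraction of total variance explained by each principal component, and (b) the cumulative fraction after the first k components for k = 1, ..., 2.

Step 1 — total variance = trace(Sigma) = Σ λ_i = 28 + 25 = 53.

Step 2 — fraction explained by component i = λ_i / Σ λ:
  PC1: 28/53 = 0.5283
  PC2: 25/53 = 0.4717

Step 3 — cumulative fraction after k components = (λ_1 + ... + λ_k) / Σ λ:
  k = 1: 28/53 = 0.5283
  k = 2: (28 + 25)/53 = 53/53 = 1

Summary (fraction, with percent):

explained: PC1 0.5283 (52.83%), PC2 0.4717 (47.17%);  cumulative: 0.5283, 1


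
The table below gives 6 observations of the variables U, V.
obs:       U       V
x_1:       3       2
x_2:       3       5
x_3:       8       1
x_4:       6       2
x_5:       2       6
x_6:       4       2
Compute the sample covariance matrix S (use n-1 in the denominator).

Step 1 — column means:
  mean(U) = (3 + 3 + 8 + 6 + 2 + 4) / 6 = 26/6 = 4.3333
  mean(V) = (2 + 5 + 1 + 2 + 6 + 2) / 6 = 18/6 = 3

Step 2 — sample covariance S[i,j] = (1/(n-1)) · Σ_k (x_{k,i} - mean_i) · (x_{k,j} - mean_j), with n-1 = 5.
  S[U,U] = ((-1.3333)·(-1.3333) + (-1.3333)·(-1.3333) + (3.6667)·(3.6667) + (1.6667)·(1.6667) + (-2.3333)·(-2.3333) + (-0.3333)·(-0.3333)) / 5 = 25.3333/5 = 5.0667
  S[U,V] = ((-1.3333)·(-1) + (-1.3333)·(2) + (3.6667)·(-2) + (1.6667)·(-1) + (-2.3333)·(3) + (-0.3333)·(-1)) / 5 = -17/5 = -3.4
  S[V,V] = ((-1)·(-1) + (2)·(2) + (-2)·(-2) + (-1)·(-1) + (3)·(3) + (-1)·(-1)) / 5 = 20/5 = 4

S is symmetric (S[j,i] = S[i,j]). Assembling:

S = [[5.0667, -3.4],
 [-3.4, 4]]


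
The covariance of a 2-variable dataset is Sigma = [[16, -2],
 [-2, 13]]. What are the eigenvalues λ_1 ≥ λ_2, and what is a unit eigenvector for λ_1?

Step 1 — characteristic polynomial of 2×2 Sigma:
  det(Sigma - λI) = λ² - trace · λ + det = 0.
  trace = 16 + 13 = 29, det = 16·13 - (-2)² = 204.
Step 2 — discriminant:
  Δ = trace² - 4·det = 841 - 816 = 25.
Step 3 — eigenvalues:
  λ = (trace ± √Δ)/2 = (29 ± 5)/2,
  λ_1 = 17,  λ_2 = 12.

Step 4 — unit eigenvector for λ_1: solve (Sigma - λ_1 I)v = 0. First row:
  (16 - 17)·v_x + (-2)·v_y = 0, i.e. (-1)·v_x + (-2)·v_y = 0,
  so v ∝ (b, λ_1 - a) = (-2, 1); multiply by -1 so the first entry is positive: u = (2, -1).
  ||u|| = √((2)² + (-1)²) = √(5) ≈ 2.2361,
  v_1 = u/||u|| ≈ (0.8944, -0.4472) (||v_1|| = 1).

λ_1 = 17,  λ_2 = 12;  v_1 ≈ (0.8944, -0.4472)


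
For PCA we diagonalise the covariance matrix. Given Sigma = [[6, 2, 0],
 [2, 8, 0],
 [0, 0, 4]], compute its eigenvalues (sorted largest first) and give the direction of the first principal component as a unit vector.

Step 1 — characteristic polynomial p(λ) = det(λI - Sigma) = λ³ - tr·λ² + c_1·λ - det, where tr = trace, c_1 = sum of the principal 2×2 minors, det = det(Sigma):
  tr = 6 + 8 + 4 = 18,
  c_1 = (6·8 - (2)²) + (6·4 - (0)²) + (8·4 - (0)²) = 44 + 24 + 32 = 100,
  det = 6·(8·4 - (0)²) - (2)·((2)·4 - (0)·(0)) + (0)·((2)·(0) - 8·(0)) = 6·(32) - (2)·(8) + (0)·(0) = 176.
  So p(λ) = λ³ - 18λ² + 100λ - 176.
Step 2 — look for an integer root (rational root theorem: any rational root is an integer divisor of 176). Testing λ = 4:
  p(4) = 64 - 288 + 400 - 176 = 0  ✓
  Dividing out (λ - 4): p(λ) = (λ - 4)(λ² - 14λ + 44).
Step 3 — remaining eigenvalues from the quadratic λ² - 14λ + 44 = 0:
  Δ = 14² - 4·44 = 196 - 176 = 20,  λ = (14 ± √20)/2 = (14 ± 4.4721)/2 ≈ 9.2361 or 4.7639.
  Sorted: λ_1 = 9.2361,  λ_2 = 4.7639,  λ_3 = 4  (check: sum = 18 = tr ✓).

Step 4 — unit eigenvector for λ_1 ≈ 9.2361: v spans the null space of (Sigma - λ_1 I), whose rows are
  r_1 = (-3.2361, 2, 0),  r_2 = (2, -1.2361, 0),  r_3 = (0, 0, -5.2361).
  v is orthogonal to every row, so take v ∝ r_1 × r_3 = ((2)·(-5.2361) - (0)·(0), (0)·(0) - (-3.2361)·(-5.2361), (-3.2361)·(0) - (2)·(0)) ≈ (-10.4721, -16.9443, 0).
  Rescale (multiply by -1 so the first nonzero entry is positive): u = (10.4721, 16.9443, 0).
  ||u|| = √((10.4721)² + (16.9443)² + (0)²) = √(396.774) ≈ 19.9192,  v_1 = u/||u|| ≈ (0.5257, 0.8507, 0) (||v_1|| = 1).

λ_1 = 9.2361,  λ_2 = 4.7639,  λ_3 = 4;  v_1 ≈ (0.5257, 0.8507, 0)
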